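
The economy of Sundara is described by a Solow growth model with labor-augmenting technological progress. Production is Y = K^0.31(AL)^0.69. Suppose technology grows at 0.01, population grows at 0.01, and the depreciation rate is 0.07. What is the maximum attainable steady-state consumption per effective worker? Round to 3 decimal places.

c_gold ≈ 1.203

n + g + δ = 0.01 + 0.01 + 0.07 = 0.09.
Setting f'(k) = n+g+δ gives 0.31·k^(0.31−1) = 0.09, hence k_gold = (0.31/0.09)^(1/0.69) ≈ 6.0039.
y_gold = 6.0039^0.31 ≈ 1.7431.
c_gold = y_gold − (n+g+δ)·k_gold = 1.7431 − 0.09·6.0039 ≈ 1.2027.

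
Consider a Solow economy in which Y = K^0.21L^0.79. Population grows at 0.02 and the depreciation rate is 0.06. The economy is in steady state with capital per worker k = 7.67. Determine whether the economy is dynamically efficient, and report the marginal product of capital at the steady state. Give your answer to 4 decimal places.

dynamically inefficient; MPK ≈ 0.0420

The effective depreciation rate is n + δ = 0.02 + 0.06 = 0.08.
MPK = 0.21·k^(0.21−1) = 0.21·7.67^(-0.79) ≈ 0.0420.
MPK < 0.08, so the economy is dynamically inefficient (over-saving).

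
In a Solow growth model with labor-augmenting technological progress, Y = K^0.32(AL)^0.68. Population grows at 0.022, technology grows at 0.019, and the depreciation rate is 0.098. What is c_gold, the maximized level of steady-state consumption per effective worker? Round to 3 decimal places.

Capital per effective worker breaks even when investment replaces (n + g + δ)·k; here n + g + δ = 0.139.
Maximizing c = f(k) − (n+g+δ)·k gives f'(k) = n+g+δ, i.e. 0.32·k^(0.32−1) = 0.139, so k_gold = (0.32/0.139)^(1/0.68) ≈ 3.4084.
y_gold = 3.4084^0.32 ≈ 1.4805.
c_gold = y_gold − (n+g+δ)·k_gold = 1.4805 − 0.139·3.4084 ≈ 1.0068.

c_gold ≈ 1.007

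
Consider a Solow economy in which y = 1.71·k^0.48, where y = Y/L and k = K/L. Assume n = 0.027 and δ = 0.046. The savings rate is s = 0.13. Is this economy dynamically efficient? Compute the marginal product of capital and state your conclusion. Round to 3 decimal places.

n + δ = 0.027 + 0.046 = 0.073.
Steady-state k*: s·A·k^0.48 = 0.073·k gives k* = (0.13·1.71/0.073)^(1/0.52) ≈ 8.5120.
MPK = 0.48·1.71·8.5120^(-0.52) ≈ 0.2695.
MPK > n+δ = 0.073, so the economy is dynamically efficient (under-saving).

dynamically efficient; MPK ≈ 0.270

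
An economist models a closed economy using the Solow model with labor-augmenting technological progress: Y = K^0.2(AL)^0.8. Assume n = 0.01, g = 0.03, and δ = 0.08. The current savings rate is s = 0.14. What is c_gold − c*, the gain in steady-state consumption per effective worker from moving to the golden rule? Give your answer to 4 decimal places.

Δc ≈ 0.0152

Break-even investment rate: n + g + δ = 0.01 + 0.03 + 0.08 = 0.12.
Current steady state (s = 0.14): k* = (0.14/0.12)^(1/0.8) ≈ 1.2125, y* = 1.2125^0.2 ≈ 1.0393, c* = (1−0.14)·1.0393 ≈ 0.8938.
At the golden rule the marginal product of capital equals n+g+δ: 0.2·k^(0.2−1) = 0.12. Solving, k_gold = (0.2/0.12)^(1/0.8) ≈ 1.8937.
y_gold = 1.8937^0.2 ≈ 1.1362, c_gold = y_gold − 0.12·k_gold ≈ 0.9090.
Gain: Δc = 0.9090 − 0.8938 ≈ 0.0152.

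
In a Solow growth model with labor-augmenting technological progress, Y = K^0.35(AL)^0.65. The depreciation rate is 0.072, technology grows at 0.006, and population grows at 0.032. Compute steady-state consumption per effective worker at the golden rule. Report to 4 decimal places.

Break-even investment rate: n + g + δ = 0.032 + 0.006 + 0.072 = 0.11.
Maximizing c = f(k) − (n+g+δ)·k gives f'(k) = n+g+δ, i.e. 0.35·k^(0.35−1) = 0.11, so k_gold = (0.35/0.11)^(1/0.65) ≈ 5.9340.
y_gold = 5.9340^0.35 ≈ 1.8650.
c_gold = y_gold − (n+g+δ)·k_gold = 1.8650 − 0.11·5.9340 ≈ 1.2122.

c_gold ≈ 1.2122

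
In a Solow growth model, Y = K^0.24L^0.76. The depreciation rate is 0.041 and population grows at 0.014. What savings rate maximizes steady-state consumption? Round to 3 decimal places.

n + δ = 0.014 + 0.041 = 0.055.
At the golden rule MPK = n+δ, and in any Cobb-Douglas steady state s = (n+δ)·k/y = MPK·k/y = capital's share 0.24.

s_gold = 0.240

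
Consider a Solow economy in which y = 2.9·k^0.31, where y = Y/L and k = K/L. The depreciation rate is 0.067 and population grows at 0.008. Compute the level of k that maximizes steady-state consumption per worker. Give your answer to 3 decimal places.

k_gold ≈ 36.587

Break-even investment rate: n + δ = 0.008 + 0.067 = 0.075.
At the golden rule the marginal product of capital equals n+δ: 0.31·2.9·k^(0.31−1) = 0.075. Solving, k_gold = (0.31·2.9/0.075)^(1/0.69) ≈ 36.5874.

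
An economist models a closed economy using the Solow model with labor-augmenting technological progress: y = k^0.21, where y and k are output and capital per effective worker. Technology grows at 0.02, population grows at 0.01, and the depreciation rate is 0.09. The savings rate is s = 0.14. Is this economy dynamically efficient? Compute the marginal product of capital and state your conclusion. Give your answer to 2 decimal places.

dynamically efficient; MPK ≈ 0.18

n + g + δ = 0.01 + 0.02 + 0.09 = 0.12.
Steady-state k*: s·k^0.21 = 0.12·k gives k* = (0.14/0.12)^(1/0.79) ≈ 1.2155.
MPK = 0.21·1.2155^(-0.79) ≈ 0.1800.
MPK > n+g+δ = 0.12, so the economy is dynamically efficient (under-saving).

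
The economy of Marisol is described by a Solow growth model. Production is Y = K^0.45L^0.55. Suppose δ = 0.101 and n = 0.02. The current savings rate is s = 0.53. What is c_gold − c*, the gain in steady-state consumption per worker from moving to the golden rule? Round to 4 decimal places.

Break-even investment rate: n + δ = 0.02 + 0.101 = 0.121.
Current steady state (s = 0.53): k* = (0.53/0.121)^(1/0.55) ≈ 14.6672, y* = 14.6672^0.45 ≈ 3.3485, c* = (1−0.53)·3.3485 ≈ 1.5738.
Setting f'(k) = n+δ gives 0.45·k^(0.45−1) = 0.121, hence k_gold = (0.45/0.121)^(1/0.55) ≈ 10.8928.
y_gold = 10.8928^0.45 ≈ 2.9290, c_gold = y_gold − 0.121·k_gold ≈ 1.6109.
Gain: Δc = 1.6109 − 1.5738 ≈ 0.0371.

Δc ≈ 0.0371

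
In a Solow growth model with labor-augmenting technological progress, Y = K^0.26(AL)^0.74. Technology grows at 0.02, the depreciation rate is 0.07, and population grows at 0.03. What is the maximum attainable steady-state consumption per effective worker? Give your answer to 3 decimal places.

c_gold ≈ 0.971

Capital per effective worker breaks even when investment replaces (n + g + δ)·k; here n + g + δ = 0.12.
Setting f'(k) = n+g+δ gives 0.26·k^(0.26−1) = 0.12, hence k_gold = (0.26/0.12)^(1/0.74) ≈ 2.8430.
y_gold = 2.8430^0.26 ≈ 1.3121.
c_gold = y_gold − (n+g+δ)·k_gold = 1.3121 − 0.12·2.8430 ≈ 0.9710.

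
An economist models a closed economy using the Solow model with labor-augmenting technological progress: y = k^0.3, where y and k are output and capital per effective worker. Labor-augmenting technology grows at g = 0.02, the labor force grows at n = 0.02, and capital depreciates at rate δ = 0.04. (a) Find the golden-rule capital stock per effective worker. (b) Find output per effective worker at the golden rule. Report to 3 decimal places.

n + g + δ = 0.02 + 0.02 + 0.04 = 0.08.
At the golden rule the marginal product of capital equals n+g+δ: 0.3·k^(0.3−1) = 0.08. Solving, k_gold = (0.3/0.08)^(1/0.7) ≈ 6.6076.
y_gold = 6.6076^0.3 ≈ 1.7620.

(a) k_gold ≈ 6.608; (b) y_gold ≈ 1.762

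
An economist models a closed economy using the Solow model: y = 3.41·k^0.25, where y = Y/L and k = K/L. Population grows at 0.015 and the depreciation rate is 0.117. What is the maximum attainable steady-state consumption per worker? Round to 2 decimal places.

c_gold ≈ 4.76

n + δ = 0.015 + 0.117 = 0.132.
Maximizing c = f(k) − (n+δ)·k gives f'(k) = n+δ, i.e. 0.25·3.41·k^(0.25−1) = 0.132, so k_gold = (0.25·3.41/0.132)^(1/0.75) ≈ 12.0271.
y_gold = 3.41·12.0271^0.25 ≈ 6.3503.
c_gold = y_gold − (n+δ)·k_gold = 6.3503 − 0.132·12.0271 ≈ 4.7627.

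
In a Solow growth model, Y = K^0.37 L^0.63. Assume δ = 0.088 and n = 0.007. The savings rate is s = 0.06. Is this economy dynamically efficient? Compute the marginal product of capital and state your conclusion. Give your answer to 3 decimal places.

Break-even investment rate: n + δ = 0.007 + 0.088 = 0.095.
Steady-state k*: s·k^0.37 = 0.095·k gives k* = (0.06/0.095)^(1/0.63) ≈ 0.4822.
MPK = 0.37·0.4822^(-0.63) ≈ 0.5858.
MPK > n+δ = 0.095, so the economy is dynamically efficient (under-saving).

dynamically efficient; MPK ≈ 0.586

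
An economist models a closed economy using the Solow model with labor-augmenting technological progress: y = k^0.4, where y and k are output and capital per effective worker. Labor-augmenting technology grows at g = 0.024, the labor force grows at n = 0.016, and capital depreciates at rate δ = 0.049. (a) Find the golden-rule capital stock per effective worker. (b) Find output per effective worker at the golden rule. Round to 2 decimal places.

(a) k_gold ≈ 12.24; (b) y_gold ≈ 2.72

n + g + δ = 0.016 + 0.024 + 0.049 = 0.089.
Setting f'(k) = n+g+δ gives 0.4·k^(0.4−1) = 0.089, hence k_gold = (0.4/0.089)^(1/0.6) ≈ 12.2401.
y_gold = 12.2401^0.4 ≈ 2.7234.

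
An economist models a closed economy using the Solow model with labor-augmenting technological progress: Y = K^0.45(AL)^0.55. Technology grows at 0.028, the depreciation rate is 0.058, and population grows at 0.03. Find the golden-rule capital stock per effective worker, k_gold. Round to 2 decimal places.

k_gold ≈ 11.76

Capital per effective worker breaks even when investment replaces (n + g + δ)·k; here n + g + δ = 0.116.
At the golden rule the marginal product of capital equals n+g+δ: 0.45·k^(0.45−1) = 0.116. Solving, k_gold = (0.45/0.116)^(1/0.55) ≈ 11.7615.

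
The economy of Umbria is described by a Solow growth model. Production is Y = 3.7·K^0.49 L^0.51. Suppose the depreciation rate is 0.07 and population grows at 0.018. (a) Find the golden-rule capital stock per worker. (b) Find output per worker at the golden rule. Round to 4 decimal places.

Capital per worker breaks even when investment replaces (n + δ)·k; here n + δ = 0.088.
Setting f'(k) = n+δ gives 0.49·3.7·k^(0.49−1) = 0.088, hence k_gold = (0.49·3.7/0.088)^(1/0.51) ≈ 376.9677.
y_gold = 3.7·376.9677^0.49 ≈ 67.7003.

(a) k_gold ≈ 376.9677; (b) y_gold ≈ 67.7003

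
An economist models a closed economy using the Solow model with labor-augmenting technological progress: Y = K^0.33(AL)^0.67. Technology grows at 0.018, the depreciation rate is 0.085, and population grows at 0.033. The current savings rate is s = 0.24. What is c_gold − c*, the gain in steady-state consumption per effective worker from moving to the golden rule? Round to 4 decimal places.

Capital per effective worker breaks even when investment replaces (n + g + δ)·k; here n + g + δ = 0.136.
Current steady state (s = 0.24): k* = (0.24/0.136)^(1/0.67) ≈ 2.3344, y* = 2.3344^0.33 ≈ 1.3228, c* = (1−0.24)·1.3228 ≈ 1.0053.
Golden rule sets MPK = n+g+δ: 0.33·k^(0.33−1) = 0.136, so k_gold = (0.33/0.136)^(1/0.67) ≈ 3.7548.
y_gold = 3.7548^0.33 ≈ 1.5474, c_gold = y_gold − 0.136·k_gold ≈ 1.0368.
Gain: Δc = 1.0368 − 1.0053 ≈ 0.0315.

Δc ≈ 0.0315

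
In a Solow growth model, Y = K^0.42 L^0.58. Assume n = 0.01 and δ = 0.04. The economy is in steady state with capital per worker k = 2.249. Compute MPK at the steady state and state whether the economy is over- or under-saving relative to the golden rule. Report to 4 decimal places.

under-saving; MPK ≈ 0.2625

Break-even investment rate: n + δ = 0.01 + 0.04 = 0.05.
MPK = 0.42·k^(0.42−1) = 0.42·2.249^(-0.58) ≈ 0.2625.
MPK > 0.05, so the economy is dynamically efficient (under-saving).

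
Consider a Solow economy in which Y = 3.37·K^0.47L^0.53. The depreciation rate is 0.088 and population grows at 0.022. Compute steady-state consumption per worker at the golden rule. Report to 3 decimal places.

c_gold ≈ 19.016

Break-even investment rate: n + δ = 0.022 + 0.088 = 0.11.
Golden rule sets MPK = n+δ: 0.47·3.37·k^(0.47−1) = 0.11, so k_gold = (0.47·3.37/0.11)^(1/0.53) ≈ 153.2985.
y_gold = 3.37·153.2985^0.47 ≈ 35.8784.
c_gold = y_gold − (n+δ)·k_gold = 35.8784 − 0.11·153.2985 ≈ 19.0155.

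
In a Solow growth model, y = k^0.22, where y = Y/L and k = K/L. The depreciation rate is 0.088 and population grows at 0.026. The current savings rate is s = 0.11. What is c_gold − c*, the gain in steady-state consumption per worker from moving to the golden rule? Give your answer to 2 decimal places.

Δc ≈ 0.06

Break-even investment rate: n + δ = 0.026 + 0.088 = 0.114.
Current steady state (s = 0.11): k* = (0.11/0.114)^(1/0.78) ≈ 0.9552, y* = 0.9552^0.22 ≈ 0.9900, c* = (1−0.11)·0.9900 ≈ 0.8811.
At the golden rule the marginal product of capital equals n+δ: 0.22·k^(0.22−1) = 0.114. Solving, k_gold = (0.22/0.114)^(1/0.78) ≈ 2.3230.
y_gold = 2.3230^0.22 ≈ 1.2037, c_gold = y_gold − 0.114·k_gold ≈ 0.9389.
Gain: Δc = 0.9389 − 0.8811 ≈ 0.0578.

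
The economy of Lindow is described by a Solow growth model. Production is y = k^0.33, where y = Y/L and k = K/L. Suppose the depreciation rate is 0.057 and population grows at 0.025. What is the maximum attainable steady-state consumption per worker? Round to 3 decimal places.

The effective depreciation rate is n + δ = 0.025 + 0.057 = 0.082.
At the golden rule the marginal product of capital equals n+δ: 0.33·k^(0.33−1) = 0.082. Solving, k_gold = (0.33/0.082)^(1/0.67) ≈ 7.9898.
y_gold = 7.9898^0.33 ≈ 1.9854.
c_gold = y_gold − (n+δ)·k_gold = 1.9854 − 0.082·7.9898 ≈ 1.3302.

c_gold ≈ 1.330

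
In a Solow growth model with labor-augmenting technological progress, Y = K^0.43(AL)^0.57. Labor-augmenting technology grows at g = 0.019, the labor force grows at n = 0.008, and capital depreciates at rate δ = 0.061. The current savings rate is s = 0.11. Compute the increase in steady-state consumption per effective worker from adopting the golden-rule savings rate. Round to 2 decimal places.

The effective depreciation rate is n + g + δ = 0.008 + 0.019 + 0.061 = 0.088.
Current steady state (s = 0.11): k* = (0.11/0.088)^(1/0.57) ≈ 1.4792, y* = 1.4792^0.43 ≈ 1.1833, c* = (1−0.11)·1.1833 ≈ 1.0532.
Golden rule sets MPK = n+g+δ: 0.43·k^(0.43−1) = 0.088, so k_gold = (0.43/0.088)^(1/0.57) ≈ 16.1714.
y_gold = 16.1714^0.43 ≈ 3.3095, c_gold = y_gold − 0.088·k_gold ≈ 1.8864.
Gain: Δc = 1.8864 − 1.0532 ≈ 0.8332.

Δc ≈ 0.83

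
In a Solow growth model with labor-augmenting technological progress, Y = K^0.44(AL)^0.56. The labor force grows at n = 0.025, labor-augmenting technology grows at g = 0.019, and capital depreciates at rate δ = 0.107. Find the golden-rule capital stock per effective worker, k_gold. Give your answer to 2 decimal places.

The effective depreciation rate is n + g + δ = 0.025 + 0.019 + 0.107 = 0.151.
At the golden rule the marginal product of capital equals n+g+δ: 0.44·k^(0.44−1) = 0.151. Solving, k_gold = (0.44/0.151)^(1/0.56) ≈ 6.7518.

k_gold ≈ 6.75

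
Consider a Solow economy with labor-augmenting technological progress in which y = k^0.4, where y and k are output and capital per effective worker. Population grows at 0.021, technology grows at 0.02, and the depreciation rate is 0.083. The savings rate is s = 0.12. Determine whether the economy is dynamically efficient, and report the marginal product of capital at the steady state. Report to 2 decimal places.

The effective depreciation rate is n + g + δ = 0.021 + 0.02 + 0.083 = 0.124.
Steady-state k*: s·k^0.4 = 0.124·k gives k* = (0.12/0.124)^(1/0.6) ≈ 0.9468.
MPK = 0.4·0.9468^(-0.6) ≈ 0.4133.
MPK > n+g+δ = 0.124, so the economy is dynamically efficient (under-saving).

dynamically efficient; MPK ≈ 0.41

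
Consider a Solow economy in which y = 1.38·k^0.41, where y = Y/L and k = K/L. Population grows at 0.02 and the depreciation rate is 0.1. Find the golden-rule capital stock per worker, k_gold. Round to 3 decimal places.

k_gold ≈ 13.851

n + δ = 0.02 + 0.1 = 0.12.
Setting f'(k) = n+δ gives 0.41·1.38·k^(0.41−1) = 0.12, hence k_gold = (0.41·1.38/0.12)^(1/0.59) ≈ 13.8514.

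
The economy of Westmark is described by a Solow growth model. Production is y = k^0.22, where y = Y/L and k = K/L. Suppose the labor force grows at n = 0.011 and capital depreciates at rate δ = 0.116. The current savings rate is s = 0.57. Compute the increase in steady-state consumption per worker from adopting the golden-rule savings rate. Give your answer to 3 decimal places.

Break-even investment rate: n + δ = 0.011 + 0.116 = 0.127.
Current steady state (s = 0.57): k* = (0.57/0.127)^(1/0.78) ≈ 6.8547, y* = 6.8547^0.22 ≈ 1.5273, c* = (1−0.57)·1.5273 ≈ 0.6567.
Maximizing c = f(k) − (n+δ)·k gives f'(k) = n+δ, i.e. 0.22·k^(0.22−1) = 0.127, so k_gold = (0.22/0.127)^(1/0.78) ≈ 2.0227.
y_gold = 2.0227^0.22 ≈ 1.1676, c_gold = y_gold − 0.127·k_gold ≈ 0.9107.
Gain: Δc = 0.9107 − 0.6567 ≈ 0.2540.

Δc ≈ 0.254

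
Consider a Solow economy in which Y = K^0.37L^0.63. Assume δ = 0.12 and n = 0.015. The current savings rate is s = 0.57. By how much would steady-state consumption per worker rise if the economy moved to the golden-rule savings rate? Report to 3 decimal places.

Break-even investment rate: n + δ = 0.015 + 0.12 = 0.135.
Current steady state (s = 0.57): k* = (0.57/0.135)^(1/0.63) ≈ 9.8384, y* = 9.8384^0.37 ≈ 2.3301, c* = (1−0.57)·2.3301 ≈ 1.0020.
Golden rule sets MPK = n+δ: 0.37·k^(0.37−1) = 0.135, so k_gold = (0.37/0.135)^(1/0.63) ≈ 4.9548.
y_gold = 4.9548^0.37 ≈ 1.8078, c_gold = y_gold − 0.135·k_gold ≈ 1.1389.
Gain: Δc = 1.1389 − 1.0020 ≈ 0.1370.

Δc ≈ 0.137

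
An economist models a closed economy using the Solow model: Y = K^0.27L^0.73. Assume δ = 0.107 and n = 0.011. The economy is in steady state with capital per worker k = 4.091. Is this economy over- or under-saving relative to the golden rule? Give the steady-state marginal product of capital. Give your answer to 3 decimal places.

over-saving; MPK ≈ 0.097

n + δ = 0.011 + 0.107 = 0.118.
MPK = 0.27·k^(0.27−1) = 0.27·4.091^(-0.73) ≈ 0.0965.
MPK < 0.118, so the economy is dynamically inefficient (over-saving).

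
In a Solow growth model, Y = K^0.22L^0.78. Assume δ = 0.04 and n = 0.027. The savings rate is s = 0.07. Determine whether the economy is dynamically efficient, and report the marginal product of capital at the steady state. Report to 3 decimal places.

The effective depreciation rate is n + δ = 0.027 + 0.04 = 0.067.
Steady-state k*: s·k^0.22 = 0.067·k gives k* = (0.07/0.067)^(1/0.78) ≈ 1.0578.
MPK = 0.22·1.0578^(-0.78) ≈ 0.2106.
MPK > n+δ = 0.067, so the economy is dynamically efficient (under-saving).

dynamically efficient; MPK ≈ 0.211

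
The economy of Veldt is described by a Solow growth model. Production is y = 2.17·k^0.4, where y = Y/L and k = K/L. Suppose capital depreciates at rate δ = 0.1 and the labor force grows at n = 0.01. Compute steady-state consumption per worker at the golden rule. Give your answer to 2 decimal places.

c_gold ≈ 5.16

Break-even investment rate: n + δ = 0.01 + 0.1 = 0.11.
Maximizing c = f(k) − (n+δ)·k gives f'(k) = n+δ, i.e. 0.4·2.17·k^(0.4−1) = 0.11, so k_gold = (0.4·2.17/0.11)^(1/0.6) ≈ 31.2760.
y_gold = 2.17·31.2760^0.4 ≈ 8.6009.
c_gold = y_gold − (n+δ)·k_gold = 8.6009 − 0.11·31.2760 ≈ 5.1605.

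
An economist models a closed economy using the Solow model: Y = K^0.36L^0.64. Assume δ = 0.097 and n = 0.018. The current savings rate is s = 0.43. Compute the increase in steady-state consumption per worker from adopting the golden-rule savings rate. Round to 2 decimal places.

Break-even investment rate: n + δ = 0.018 + 0.097 = 0.115.
Current steady state (s = 0.43): k* = (0.43/0.115)^(1/0.64) ≈ 7.8515, y* = 7.8515^0.36 ≈ 2.0998, c* = (1−0.43)·2.0998 ≈ 1.1969.
At the golden rule the marginal product of capital equals n+δ: 0.36·k^(0.36−1) = 0.115. Solving, k_gold = (0.36/0.115)^(1/0.64) ≈ 5.9482.
y_gold = 5.9482^0.36 ≈ 1.9001, c_gold = y_gold − 0.115·k_gold ≈ 1.2161.
Gain: Δc = 1.2161 − 1.1969 ≈ 0.0192.

Δc ≈ 0.02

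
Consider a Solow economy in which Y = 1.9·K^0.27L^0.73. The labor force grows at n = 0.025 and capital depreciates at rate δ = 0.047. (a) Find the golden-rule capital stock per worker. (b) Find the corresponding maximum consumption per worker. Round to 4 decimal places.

n + δ = 0.025 + 0.047 = 0.072.
Golden rule sets MPK = n+δ: 0.27·1.9·k^(0.27−1) = 0.072, so k_gold = (0.27·1.9/0.072)^(1/0.73) ≈ 14.7299.
y_gold = 1.9·14.7299^0.27 ≈ 3.9280; c_gold = y_gold − 0.072·k_gold ≈ 2.8674.

(a) k_gold ≈ 14.7299; (b) c_gold ≈ 2.8674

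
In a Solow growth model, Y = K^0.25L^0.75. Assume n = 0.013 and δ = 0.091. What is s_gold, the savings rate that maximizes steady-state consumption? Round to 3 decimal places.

The effective depreciation rate is n + δ = 0.013 + 0.091 = 0.104.
At the golden rule MPK = n+δ, and in any Cobb-Douglas steady state s = (n+δ)·k/y = MPK·k/y = capital's share 0.25.

s_gold = 0.250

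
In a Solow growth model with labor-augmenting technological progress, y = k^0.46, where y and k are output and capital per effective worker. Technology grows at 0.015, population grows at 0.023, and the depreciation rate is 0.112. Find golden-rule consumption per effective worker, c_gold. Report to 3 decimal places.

c_gold ≈ 1.403

The effective depreciation rate is n + g + δ = 0.023 + 0.015 + 0.112 = 0.15.
At the golden rule the marginal product of capital equals n+g+δ: 0.46·k^(0.46−1) = 0.15. Solving, k_gold = (0.46/0.15)^(1/0.54) ≈ 7.9659.
y_gold = 7.9659^0.46 ≈ 2.5976.
c_gold = y_gold − (n+g+δ)·k_gold = 2.5976 − 0.15·7.9659 ≈ 1.4027.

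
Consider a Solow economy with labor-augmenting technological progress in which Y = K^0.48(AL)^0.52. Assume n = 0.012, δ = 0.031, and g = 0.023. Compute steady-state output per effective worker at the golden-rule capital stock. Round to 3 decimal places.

y_gold ≈ 6.243

The effective depreciation rate is n + g + δ = 0.012 + 0.023 + 0.031 = 0.066.
At the golden rule the marginal product of capital equals n+g+δ: 0.48·k^(0.48−1) = 0.066. Solving, k_gold = (0.48/0.066)^(1/0.52) ≈ 45.4057.
Output: y_gold = k_gold^0.48 = 45.4057^0.48 ≈ 6.2433.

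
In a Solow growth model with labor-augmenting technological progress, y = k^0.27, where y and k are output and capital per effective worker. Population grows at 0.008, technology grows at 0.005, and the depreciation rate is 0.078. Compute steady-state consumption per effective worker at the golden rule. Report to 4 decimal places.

Break-even investment rate: n + g + δ = 0.008 + 0.005 + 0.078 = 0.091.
At the golden rule the marginal product of capital equals n+g+δ: 0.27·k^(0.27−1) = 0.091. Solving, k_gold = (0.27/0.091)^(1/0.73) ≈ 4.4363.
y_gold = 4.4363^0.27 ≈ 1.4952.
c_gold = y_gold − (n+g+δ)·k_gold = 1.4952 − 0.091·4.4363 ≈ 1.0915.

c_gold ≈ 1.0915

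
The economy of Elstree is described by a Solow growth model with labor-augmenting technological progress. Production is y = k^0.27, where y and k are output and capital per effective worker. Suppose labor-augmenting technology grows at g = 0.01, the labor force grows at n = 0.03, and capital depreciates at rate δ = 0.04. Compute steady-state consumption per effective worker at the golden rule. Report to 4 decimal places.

n + g + δ = 0.03 + 0.01 + 0.04 = 0.08.
Golden rule sets MPK = n+g+δ: 0.27·k^(0.27−1) = 0.08, so k_gold = (0.27/0.08)^(1/0.73) ≈ 5.2925.
y_gold = 5.2925^0.27 ≈ 1.5682.
c_gold = y_gold − (n+g+δ)·k_gold = 1.5682 − 0.08·5.2925 ≈ 1.1448.

c_gold ≈ 1.1448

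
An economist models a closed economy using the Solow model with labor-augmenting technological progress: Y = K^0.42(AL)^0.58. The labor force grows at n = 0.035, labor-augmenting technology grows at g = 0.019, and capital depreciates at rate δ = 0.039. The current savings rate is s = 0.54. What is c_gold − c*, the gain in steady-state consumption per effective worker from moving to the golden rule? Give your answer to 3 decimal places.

The effective depreciation rate is n + g + δ = 0.035 + 0.019 + 0.039 = 0.093.
Current steady state (s = 0.54): k* = (0.54/0.093)^(1/0.58) ≈ 20.7533, y* = 20.7533^0.42 ≈ 3.5742, c* = (1−0.54)·3.5742 ≈ 1.6441.
At the golden rule the marginal product of capital equals n+g+δ: 0.42·k^(0.42−1) = 0.093. Solving, k_gold = (0.42/0.093)^(1/0.58) ≈ 13.4557.
y_gold = 13.4557^0.42 ≈ 2.9795, c_gold = y_gold − 0.093·k_gold ≈ 1.7281.
Gain: Δc = 1.7281 − 1.6441 ≈ 0.0840.

Δc ≈ 0.084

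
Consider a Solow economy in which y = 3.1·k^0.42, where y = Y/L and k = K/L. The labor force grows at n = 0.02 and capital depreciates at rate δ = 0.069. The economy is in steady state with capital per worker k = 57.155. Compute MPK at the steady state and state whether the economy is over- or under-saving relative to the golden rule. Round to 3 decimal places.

under-saving; MPK ≈ 0.125

Break-even investment rate: n + δ = 0.02 + 0.069 = 0.089.
MPK = 0.42·3.1·k^(0.42−1) = 0.42·3.1·57.155^(-0.58) ≈ 0.1246.
MPK > 0.089, so the economy is dynamically efficient (under-saving).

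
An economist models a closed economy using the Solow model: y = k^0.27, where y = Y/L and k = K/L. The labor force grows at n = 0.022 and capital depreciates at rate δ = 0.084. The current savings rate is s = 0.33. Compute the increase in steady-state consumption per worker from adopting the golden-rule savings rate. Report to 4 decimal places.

Δc ≈ 0.0118

Capital per worker breaks even when investment replaces (n + δ)·k; here n + δ = 0.106.
Current steady state (s = 0.33): k* = (0.33/0.106)^(1/0.73) ≈ 4.7384, y* = 4.7384^0.27 ≈ 1.5220, c* = (1−0.33)·1.5220 ≈ 1.0198.
At the golden rule the marginal product of capital equals n+δ: 0.27·k^(0.27−1) = 0.106. Solving, k_gold = (0.27/0.106)^(1/0.73) ≈ 3.5995.
y_gold = 3.5995^0.27 ≈ 1.4131, c_gold = y_gold − 0.106·k_gold ≈ 1.0316.
Gain: Δc = 1.0316 − 1.0198 ≈ 0.0118.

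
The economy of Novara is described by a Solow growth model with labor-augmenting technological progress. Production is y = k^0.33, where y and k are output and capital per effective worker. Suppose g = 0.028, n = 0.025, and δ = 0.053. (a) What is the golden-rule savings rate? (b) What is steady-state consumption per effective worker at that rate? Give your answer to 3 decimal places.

Capital per effective worker breaks even when investment replaces (n + g + δ)·k; here n + g + δ = 0.106.
For Cobb-Douglas, s_gold equals capital's share: s_gold = 0.33.
Maximizing c = f(k) − (n+g+δ)·k gives f'(k) = n+g+δ, i.e. 0.33·k^(0.33−1) = 0.106, so k_gold = (0.33/0.106)^(1/0.67) ≈ 5.4467.
y_gold = 5.4467^0.33 ≈ 1.7495; c_gold = (1−0.33)·y_gold ≈ 1.1722.

(a) s_gold = 0.330; (b) c_gold ≈ 1.172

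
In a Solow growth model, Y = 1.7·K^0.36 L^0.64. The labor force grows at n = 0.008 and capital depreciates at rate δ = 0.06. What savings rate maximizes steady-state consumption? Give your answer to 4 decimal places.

s_gold = 0.3600

Capital per worker breaks even when investment replaces (n + δ)·k; here n + δ = 0.068.
At the golden rule MPK = n+δ, and in any Cobb-Douglas steady state s = (n+δ)·k/y = MPK·k/y = capital's share 0.36.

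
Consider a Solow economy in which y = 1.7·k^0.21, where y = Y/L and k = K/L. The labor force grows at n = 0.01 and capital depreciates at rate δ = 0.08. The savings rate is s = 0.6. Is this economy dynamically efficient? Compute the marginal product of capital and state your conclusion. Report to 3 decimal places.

Break-even investment rate: n + δ = 0.01 + 0.08 = 0.09.
Steady-state k*: s·A·k^0.21 = 0.09·k gives k* = (0.6·1.7/0.09)^(1/0.79) ≈ 21.6088.
MPK = 0.21·1.7·21.6088^(-0.79) ≈ 0.0315.
MPK < n+δ = 0.09, so the economy is dynamically inefficient (over-saving).

dynamically inefficient; MPK ≈ 0.032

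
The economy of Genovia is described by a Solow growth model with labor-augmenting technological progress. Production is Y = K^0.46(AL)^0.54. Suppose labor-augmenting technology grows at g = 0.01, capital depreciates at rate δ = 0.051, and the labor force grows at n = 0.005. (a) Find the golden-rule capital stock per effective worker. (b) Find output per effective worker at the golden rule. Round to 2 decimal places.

n + g + δ = 0.005 + 0.01 + 0.051 = 0.066.
Maximizing c = f(k) − (n+g+δ)·k gives f'(k) = n+g+δ, i.e. 0.46·k^(0.46−1) = 0.066, so k_gold = (0.46/0.066)^(1/0.54) ≈ 36.4340.
y_gold = 36.4340^0.46 ≈ 5.2275.

(a) k_gold ≈ 36.43; (b) y_gold ≈ 5.23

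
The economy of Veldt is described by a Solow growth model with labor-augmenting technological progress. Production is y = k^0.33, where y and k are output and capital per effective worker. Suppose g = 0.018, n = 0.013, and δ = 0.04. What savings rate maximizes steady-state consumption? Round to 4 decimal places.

Capital per effective worker breaks even when investment replaces (n + g + δ)·k; here n + g + δ = 0.071.
At the golden rule MPK = n+g+δ, and in any Cobb-Douglas steady state s = (n+g+δ)·k/y = MPK·k/y = capital's share 0.33.

s_gold = 0.3300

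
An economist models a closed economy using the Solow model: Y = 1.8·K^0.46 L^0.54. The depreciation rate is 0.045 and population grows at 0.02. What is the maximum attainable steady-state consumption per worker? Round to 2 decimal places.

c_gold ≈ 8.49

Break-even investment rate: n + δ = 0.02 + 0.045 = 0.065.
Golden rule sets MPK = n+δ: 0.46·1.8·k^(0.46−1) = 0.065, so k_gold = (0.46·1.8/0.065)^(1/0.54) ≈ 111.3046.
y_gold = 1.8·111.3046^0.46 ≈ 15.7278.
c_gold = y_gold − (n+δ)·k_gold = 15.7278 − 0.065·111.3046 ≈ 8.4930.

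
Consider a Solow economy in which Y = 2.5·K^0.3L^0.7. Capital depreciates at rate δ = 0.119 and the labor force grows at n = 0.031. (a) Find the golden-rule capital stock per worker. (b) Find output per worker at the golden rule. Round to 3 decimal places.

(a) k_gold ≈ 9.966; (b) y_gold ≈ 4.983

n + δ = 0.031 + 0.119 = 0.15.
Setting f'(k) = n+δ gives 0.3·2.5·k^(0.3−1) = 0.15, hence k_gold = (0.3·2.5/0.15)^(1/0.7) ≈ 9.9662.
y_gold = 2.5·9.9662^0.3 ≈ 4.9831.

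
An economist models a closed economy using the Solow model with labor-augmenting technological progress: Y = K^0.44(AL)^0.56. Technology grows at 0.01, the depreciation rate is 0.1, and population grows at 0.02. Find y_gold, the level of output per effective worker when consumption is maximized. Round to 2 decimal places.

Capital per effective worker breaks even when investment replaces (n + g + δ)·k; here n + g + δ = 0.13.
Setting f'(k) = n+g+δ gives 0.44·k^(0.44−1) = 0.13, hence k_gold = (0.44/0.13)^(1/0.56) ≈ 8.8217.
Output: y_gold = k_gold^0.44 = 8.8217^0.44 ≈ 2.6064.

y_gold ≈ 2.61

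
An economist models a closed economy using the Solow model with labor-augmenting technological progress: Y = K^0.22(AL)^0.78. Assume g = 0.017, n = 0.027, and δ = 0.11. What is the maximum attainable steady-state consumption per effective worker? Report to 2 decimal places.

c_gold ≈ 0.86

The effective depreciation rate is n + g + δ = 0.027 + 0.017 + 0.11 = 0.154.
Maximizing c = f(k) − (n+g+δ)·k gives f'(k) = n+g+δ, i.e. 0.22·k^(0.22−1) = 0.154, so k_gold = (0.22/0.154)^(1/0.78) ≈ 1.5798.
y_gold = 1.5798^0.22 ≈ 1.1058.
c_gold = y_gold − (n+g+δ)·k_gold = 1.1058 − 0.154·1.5798 ≈ 0.8626.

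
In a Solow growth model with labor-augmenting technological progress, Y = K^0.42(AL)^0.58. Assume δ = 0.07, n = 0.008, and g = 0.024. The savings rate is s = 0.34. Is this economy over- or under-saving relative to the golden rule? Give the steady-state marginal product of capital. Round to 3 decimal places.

Break-even investment rate: n + g + δ = 0.008 + 0.024 + 0.07 = 0.102.
Steady-state k*: s·k^0.42 = 0.102·k gives k* = (0.34/0.102)^(1/0.58) ≈ 7.9710.
MPK = 0.42·7.9710^(-0.58) ≈ 0.1260.
MPK > n+g+δ = 0.102, so the economy is dynamically efficient (under-saving).

under-saving; MPK ≈ 0.126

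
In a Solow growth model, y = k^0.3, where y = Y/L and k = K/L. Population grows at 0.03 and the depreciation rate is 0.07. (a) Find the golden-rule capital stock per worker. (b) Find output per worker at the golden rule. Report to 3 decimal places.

n + δ = 0.03 + 0.07 = 0.1.
At the golden rule the marginal product of capital equals n+δ: 0.3·k^(0.3−1) = 0.1. Solving, k_gold = (0.3/0.1)^(1/0.7) ≈ 4.8040.
y_gold = 4.8040^0.3 ≈ 1.6013.

(a) k_gold ≈ 4.804; (b) y_gold ≈ 1.601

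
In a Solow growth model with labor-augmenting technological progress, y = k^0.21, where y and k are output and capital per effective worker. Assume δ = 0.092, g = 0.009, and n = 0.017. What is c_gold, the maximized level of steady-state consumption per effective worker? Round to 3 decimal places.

c_gold ≈ 0.921

Capital per effective worker breaks even when investment replaces (n + g + δ)·k; here n + g + δ = 0.118.
Setting f'(k) = n+g+δ gives 0.21·k^(0.21−1) = 0.118, hence k_gold = (0.21/0.118)^(1/0.79) ≈ 2.0744.
y_gold = 2.0744^0.21 ≈ 1.1656.
c_gold = y_gold − (n+g+δ)·k_gold = 1.1656 − 0.118·2.0744 ≈ 0.9208.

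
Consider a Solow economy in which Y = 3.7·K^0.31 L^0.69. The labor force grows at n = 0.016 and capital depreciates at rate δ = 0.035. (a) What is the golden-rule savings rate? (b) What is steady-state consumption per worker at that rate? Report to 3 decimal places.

(a) s_gold = 0.310; (b) c_gold ≈ 10.339

Break-even investment rate: n + δ = 0.016 + 0.035 = 0.051.
For Cobb-Douglas, s_gold equals capital's share: s_gold = 0.31.
Setting f'(k) = n+δ gives 0.31·3.7·k^(0.31−1) = 0.051, hence k_gold = (0.31·3.7/0.051)^(1/0.69) ≈ 91.0774.
y_gold = 3.7·91.0774^0.31 ≈ 14.9837; c_gold = (1−0.31)·y_gold ≈ 10.3388.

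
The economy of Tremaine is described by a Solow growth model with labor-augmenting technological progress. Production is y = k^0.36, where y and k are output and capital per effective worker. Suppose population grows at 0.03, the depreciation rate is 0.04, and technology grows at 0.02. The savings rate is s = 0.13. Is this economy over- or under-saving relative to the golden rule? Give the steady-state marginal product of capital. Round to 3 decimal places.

Break-even investment rate: n + g + δ = 0.03 + 0.02 + 0.04 = 0.09.
Steady-state k*: s·k^0.36 = 0.09·k gives k* = (0.13/0.09)^(1/0.64) ≈ 1.7764.
MPK = 0.36·1.7764^(-0.64) ≈ 0.2492.
MPK > n+g+δ = 0.09, so the economy is dynamically efficient (under-saving).

under-saving; MPK ≈ 0.249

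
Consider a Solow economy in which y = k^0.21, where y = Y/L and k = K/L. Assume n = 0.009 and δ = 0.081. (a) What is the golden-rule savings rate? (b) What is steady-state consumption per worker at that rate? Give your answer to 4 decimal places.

Break-even investment rate: n + δ = 0.009 + 0.081 = 0.09.
For Cobb-Douglas, s_gold equals capital's share: s_gold = 0.21.
Maximizing c = f(k) − (n+δ)·k gives f'(k) = n+δ, i.e. 0.21·k^(0.21−1) = 0.09, so k_gold = (0.21/0.09)^(1/0.79) ≈ 2.9228.
y_gold = 2.9228^0.21 ≈ 1.2526; c_gold = (1−0.21)·y_gold ≈ 0.9896.

(a) s_gold = 0.2100; (b) c_gold ≈ 0.9896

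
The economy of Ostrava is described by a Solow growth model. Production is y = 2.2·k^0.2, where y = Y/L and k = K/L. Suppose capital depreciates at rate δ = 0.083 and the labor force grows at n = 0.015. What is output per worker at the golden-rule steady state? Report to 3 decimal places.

Break-even investment rate: n + δ = 0.015 + 0.083 = 0.098.
Maximizing c = f(k) − (n+δ)·k gives f'(k) = n+δ, i.e. 0.2·2.2·k^(0.2−1) = 0.098, so k_gold = (0.2·2.2/0.098)^(1/0.8) ≈ 6.5356.
Output: y_gold = 2.2·k_gold^0.2 = 2.2·6.5356^0.2 ≈ 3.2024.

y_gold ≈ 3.202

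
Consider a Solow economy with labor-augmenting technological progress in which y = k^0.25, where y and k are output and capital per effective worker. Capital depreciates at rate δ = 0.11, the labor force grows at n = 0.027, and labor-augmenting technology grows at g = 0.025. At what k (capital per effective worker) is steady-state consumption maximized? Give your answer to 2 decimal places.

Capital per effective worker breaks even when investment replaces (n + g + δ)·k; here n + g + δ = 0.162.
Maximizing c = f(k) − (n+g+δ)·k gives f'(k) = n+g+δ, i.e. 0.25·k^(0.25−1) = 0.162, so k_gold = (0.25/0.162)^(1/0.75) ≈ 1.7833.

k_gold ≈ 1.78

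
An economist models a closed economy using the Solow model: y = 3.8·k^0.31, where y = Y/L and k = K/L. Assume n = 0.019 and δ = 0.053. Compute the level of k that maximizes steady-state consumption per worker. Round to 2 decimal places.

n + δ = 0.019 + 0.053 = 0.072.
At the golden rule the marginal product of capital equals n+δ: 0.31·3.8·k^(0.31−1) = 0.072. Solving, k_gold = (0.31·3.8/0.072)^(1/0.69) ≈ 57.4313.

k_gold ≈ 57.43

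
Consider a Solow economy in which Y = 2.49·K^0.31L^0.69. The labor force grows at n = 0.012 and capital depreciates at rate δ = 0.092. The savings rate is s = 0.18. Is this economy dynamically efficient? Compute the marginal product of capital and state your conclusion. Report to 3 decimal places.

Capital per worker breaks even when investment replaces (n + δ)·k; here n + δ = 0.104.
Steady-state k*: s·A·k^0.31 = 0.104·k gives k* = (0.18·2.49/0.104)^(1/0.69) ≈ 8.3076.
MPK = 0.31·2.49·8.3076^(-0.69) ≈ 0.1791.
MPK > n+δ = 0.104, so the economy is dynamically efficient (under-saving).

dynamically efficient; MPK ≈ 0.179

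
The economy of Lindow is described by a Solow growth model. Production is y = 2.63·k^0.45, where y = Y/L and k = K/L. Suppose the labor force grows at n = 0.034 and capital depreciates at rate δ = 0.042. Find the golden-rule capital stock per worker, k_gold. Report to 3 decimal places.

k_gold ≈ 147.203

Break-even investment rate: n + δ = 0.034 + 0.042 = 0.076.
Maximizing c = f(k) − (n+δ)·k gives f'(k) = n+δ, i.e. 0.45·2.63·k^(0.45−1) = 0.076, so k_gold = (0.45·2.63/0.076)^(1/0.55) ≈ 147.2033.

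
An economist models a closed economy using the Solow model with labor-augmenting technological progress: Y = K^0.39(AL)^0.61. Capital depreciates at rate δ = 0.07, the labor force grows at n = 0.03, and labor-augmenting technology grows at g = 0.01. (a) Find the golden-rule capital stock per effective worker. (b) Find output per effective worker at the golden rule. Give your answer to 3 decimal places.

(a) k_gold ≈ 7.963; (b) y_gold ≈ 2.246

The effective depreciation rate is n + g + δ = 0.03 + 0.01 + 0.07 = 0.11.
Maximizing c = f(k) − (n+g+δ)·k gives f'(k) = n+g+δ, i.e. 0.39·k^(0.39−1) = 0.11, so k_gold = (0.39/0.11)^(1/0.61) ≈ 7.9635.
y_gold = 7.9635^0.39 ≈ 2.2461.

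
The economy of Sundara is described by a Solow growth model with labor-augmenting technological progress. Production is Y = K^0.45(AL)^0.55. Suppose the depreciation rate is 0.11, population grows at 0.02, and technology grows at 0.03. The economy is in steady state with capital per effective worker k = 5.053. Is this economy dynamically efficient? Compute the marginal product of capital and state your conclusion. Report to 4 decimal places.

dynamically efficient; MPK ≈ 0.1846

The effective depreciation rate is n + g + δ = 0.02 + 0.03 + 0.11 = 0.16.
MPK = 0.45·k^(0.45−1) = 0.45·5.053^(-0.55) ≈ 0.1846.
MPK > 0.16, so the economy is dynamically efficient (under-saving).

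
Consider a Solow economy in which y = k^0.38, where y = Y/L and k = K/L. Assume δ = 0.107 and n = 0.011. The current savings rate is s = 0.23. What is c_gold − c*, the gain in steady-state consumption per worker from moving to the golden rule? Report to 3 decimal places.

Δc ≈ 0.111

Break-even investment rate: n + δ = 0.011 + 0.107 = 0.118.
Current steady state (s = 0.23): k* = (0.23/0.118)^(1/0.62) ≈ 2.9342, y* = 2.9342^0.38 ≈ 1.5054, c* = (1−0.23)·1.5054 ≈ 1.1591.
Setting f'(k) = n+δ gives 0.38·k^(0.38−1) = 0.118, hence k_gold = (0.38/0.118)^(1/0.62) ≈ 6.5947.
y_gold = 6.5947^0.38 ≈ 2.0478, c_gold = y_gold − 0.118·k_gold ≈ 1.2697.
Gain: Δc = 1.2697 − 1.1591 ≈ 0.1105.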